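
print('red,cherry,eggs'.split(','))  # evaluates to ['red', 'cherry', 'eggs']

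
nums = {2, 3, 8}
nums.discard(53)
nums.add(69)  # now {2, 3, 8, 69}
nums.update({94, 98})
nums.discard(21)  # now {2, 3, 8, 69, 94, 98}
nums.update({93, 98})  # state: {2, 3, 8, 69, 93, 94, 98}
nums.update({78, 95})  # {2, 3, 8, 69, 78, 93, 94, 95, 98}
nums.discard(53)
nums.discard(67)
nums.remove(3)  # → {2, 8, 69, 78, 93, 94, 95, 98}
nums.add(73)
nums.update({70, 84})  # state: {2, 8, 69, 70, 73, 78, 84, 93, 94, 95, 98}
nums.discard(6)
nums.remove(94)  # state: {2, 8, 69, 70, 73, 78, 84, 93, 95, 98}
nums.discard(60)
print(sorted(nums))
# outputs [2, 8, 69, 70, 73, 78, 84, 93, 95, 98]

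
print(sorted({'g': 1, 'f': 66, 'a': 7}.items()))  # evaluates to [('a', 7), ('f', 66), ('g', 1)]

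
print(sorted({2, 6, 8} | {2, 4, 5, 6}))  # [2, 4, 5, 6, 8]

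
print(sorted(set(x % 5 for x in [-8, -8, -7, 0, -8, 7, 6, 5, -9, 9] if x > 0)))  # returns [0, 1, 2, 4]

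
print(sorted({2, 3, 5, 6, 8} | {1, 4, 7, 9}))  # [1, 2, 3, 4, 5, 6, 7, 8, 9]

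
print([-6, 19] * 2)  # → [-6, 19, -6, 19]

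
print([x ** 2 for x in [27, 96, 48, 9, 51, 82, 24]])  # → [729, 9216, 2304, 81, 2601, 6724, 576]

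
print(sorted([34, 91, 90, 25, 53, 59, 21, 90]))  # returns [21, 25, 34, 53, 59, 90, 90, 91]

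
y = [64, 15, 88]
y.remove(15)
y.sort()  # [64, 88]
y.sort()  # [64, 88]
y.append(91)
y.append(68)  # [64, 88, 91, 68]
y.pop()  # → 68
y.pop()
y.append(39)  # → [64, 88, 39]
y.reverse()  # [39, 88, 64]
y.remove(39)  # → [88, 64]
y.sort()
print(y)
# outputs [64, 88]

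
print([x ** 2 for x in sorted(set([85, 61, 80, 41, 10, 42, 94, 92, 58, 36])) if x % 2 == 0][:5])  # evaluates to [100, 1296, 1764, 3364, 6400]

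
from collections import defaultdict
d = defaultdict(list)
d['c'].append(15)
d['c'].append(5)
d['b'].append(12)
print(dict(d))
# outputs {'c': [15, 5], 'b': [12]}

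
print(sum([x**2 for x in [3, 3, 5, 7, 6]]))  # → 128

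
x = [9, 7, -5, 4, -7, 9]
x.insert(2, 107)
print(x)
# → [9, 7, 107, -5, 4, -7, 9]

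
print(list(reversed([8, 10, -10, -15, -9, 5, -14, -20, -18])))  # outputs [-18, -20, -14, 5, -9, -15, -10, 10, 8]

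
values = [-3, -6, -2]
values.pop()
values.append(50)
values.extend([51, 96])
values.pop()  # 96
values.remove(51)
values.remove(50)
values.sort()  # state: [-6, -3]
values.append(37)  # [-6, -3, 37]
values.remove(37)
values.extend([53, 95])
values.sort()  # [-6, -3, 53, 95]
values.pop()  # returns 95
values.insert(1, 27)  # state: [-6, 27, -3, 53]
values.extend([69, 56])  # [-6, 27, -3, 53, 69, 56]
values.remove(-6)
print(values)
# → [27, -3, 53, 69, 56]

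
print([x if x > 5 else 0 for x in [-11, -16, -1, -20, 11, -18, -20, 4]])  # [0, 0, 0, 0, 11, 0, 0, 0]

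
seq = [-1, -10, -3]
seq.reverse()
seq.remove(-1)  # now [-3, -10]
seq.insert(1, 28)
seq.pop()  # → -10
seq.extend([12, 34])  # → [-3, 28, 12, 34]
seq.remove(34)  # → [-3, 28, 12]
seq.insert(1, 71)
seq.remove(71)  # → [-3, 28, 12]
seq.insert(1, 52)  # [-3, 52, 28, 12]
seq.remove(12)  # [-3, 52, 28]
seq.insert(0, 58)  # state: [58, -3, 52, 28]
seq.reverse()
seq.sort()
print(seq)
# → [-3, 28, 52, 58]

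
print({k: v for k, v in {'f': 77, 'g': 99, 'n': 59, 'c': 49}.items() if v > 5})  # {'f': 77, 'g': 99, 'n': 59, 'c': 49}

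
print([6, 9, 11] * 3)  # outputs [6, 9, 11, 6, 9, 11, 6, 9, 11]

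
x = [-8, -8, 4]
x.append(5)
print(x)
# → [-8, -8, 4, 5]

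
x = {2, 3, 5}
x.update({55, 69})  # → {2, 3, 5, 55, 69}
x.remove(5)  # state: {2, 3, 55, 69}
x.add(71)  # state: {2, 3, 55, 69, 71}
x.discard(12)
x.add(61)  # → {2, 3, 55, 61, 69, 71}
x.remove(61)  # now {2, 3, 55, 69, 71}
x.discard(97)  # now {2, 3, 55, 69, 71}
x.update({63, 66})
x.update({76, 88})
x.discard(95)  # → {2, 3, 55, 63, 66, 69, 71, 76, 88}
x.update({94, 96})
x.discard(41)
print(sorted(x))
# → [2, 3, 55, 63, 66, 69, 71, 76, 88, 94, 96]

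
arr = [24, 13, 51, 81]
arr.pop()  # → 81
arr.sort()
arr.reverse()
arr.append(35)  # [51, 24, 13, 35]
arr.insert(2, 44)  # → [51, 24, 44, 13, 35]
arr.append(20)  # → [51, 24, 44, 13, 35, 20]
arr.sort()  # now [13, 20, 24, 35, 44, 51]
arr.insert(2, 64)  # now [13, 20, 64, 24, 35, 44, 51]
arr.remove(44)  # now [13, 20, 64, 24, 35, 51]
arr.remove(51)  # [13, 20, 64, 24, 35]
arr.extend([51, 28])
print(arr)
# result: [13, 20, 64, 24, 35, 51, 28]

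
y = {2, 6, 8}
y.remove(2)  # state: {6, 8}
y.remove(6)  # {8}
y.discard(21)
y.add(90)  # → {8, 90}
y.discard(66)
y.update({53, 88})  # {8, 53, 88, 90}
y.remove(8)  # {53, 88, 90}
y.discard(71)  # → {53, 88, 90}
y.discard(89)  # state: {53, 88, 90}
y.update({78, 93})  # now {53, 78, 88, 90, 93}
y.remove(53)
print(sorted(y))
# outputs [78, 88, 90, 93]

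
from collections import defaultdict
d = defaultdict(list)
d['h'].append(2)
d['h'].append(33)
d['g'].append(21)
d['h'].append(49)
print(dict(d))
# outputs {'h': [2, 33, 49], 'g': [21]}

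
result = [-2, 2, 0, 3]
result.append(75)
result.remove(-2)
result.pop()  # 75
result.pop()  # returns 3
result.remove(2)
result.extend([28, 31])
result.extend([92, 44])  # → [0, 28, 31, 92, 44]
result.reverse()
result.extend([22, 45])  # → [44, 92, 31, 28, 0, 22, 45]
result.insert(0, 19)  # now [19, 44, 92, 31, 28, 0, 22, 45]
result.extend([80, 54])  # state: [19, 44, 92, 31, 28, 0, 22, 45, 80, 54]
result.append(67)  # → [19, 44, 92, 31, 28, 0, 22, 45, 80, 54, 67]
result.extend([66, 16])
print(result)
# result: [19, 44, 92, 31, 28, 0, 22, 45, 80, 54, 67, 66, 16]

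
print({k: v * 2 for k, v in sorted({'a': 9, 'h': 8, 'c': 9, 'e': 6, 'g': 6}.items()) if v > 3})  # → {'a': 18, 'c': 18, 'e': 12, 'g': 12, 'h': 16}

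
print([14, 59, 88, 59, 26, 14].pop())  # 14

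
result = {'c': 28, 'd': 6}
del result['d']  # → {'c': 28}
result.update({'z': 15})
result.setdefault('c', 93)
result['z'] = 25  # {'c': 28, 'z': 25}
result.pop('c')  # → 28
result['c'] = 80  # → {'z': 25, 'c': 80}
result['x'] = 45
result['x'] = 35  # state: {'z': 25, 'c': 80, 'x': 35}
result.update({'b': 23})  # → {'z': 25, 'c': 80, 'x': 35, 'b': 23}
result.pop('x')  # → 35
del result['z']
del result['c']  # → {'b': 23}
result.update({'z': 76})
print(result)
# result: {'b': 23, 'z': 76}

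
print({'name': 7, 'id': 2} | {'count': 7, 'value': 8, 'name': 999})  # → {'name': 999, 'id': 2, 'count': 7, 'value': 8}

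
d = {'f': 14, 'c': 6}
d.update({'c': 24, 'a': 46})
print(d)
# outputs {'f': 14, 'c': 24, 'a': 46}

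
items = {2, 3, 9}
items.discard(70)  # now {2, 3, 9}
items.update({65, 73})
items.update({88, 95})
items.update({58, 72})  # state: {2, 3, 9, 58, 65, 72, 73, 88, 95}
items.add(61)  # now {2, 3, 9, 58, 61, 65, 72, 73, 88, 95}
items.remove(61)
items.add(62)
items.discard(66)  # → {2, 3, 9, 58, 62, 65, 72, 73, 88, 95}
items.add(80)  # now {2, 3, 9, 58, 62, 65, 72, 73, 80, 88, 95}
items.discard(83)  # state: {2, 3, 9, 58, 62, 65, 72, 73, 80, 88, 95}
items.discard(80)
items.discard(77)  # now {2, 3, 9, 58, 62, 65, 72, 73, 88, 95}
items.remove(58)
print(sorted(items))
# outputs [2, 3, 9, 62, 65, 72, 73, 88, 95]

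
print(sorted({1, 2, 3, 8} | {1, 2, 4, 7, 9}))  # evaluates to [1, 2, 3, 4, 7, 8, 9]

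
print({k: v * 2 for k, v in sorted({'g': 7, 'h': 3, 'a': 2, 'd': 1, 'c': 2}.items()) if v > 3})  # {'g': 14}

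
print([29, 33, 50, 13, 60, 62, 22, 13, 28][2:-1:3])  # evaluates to [50, 62]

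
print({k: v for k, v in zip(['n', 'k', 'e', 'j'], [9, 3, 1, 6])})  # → {'n': 9, 'k': 3, 'e': 1, 'j': 6}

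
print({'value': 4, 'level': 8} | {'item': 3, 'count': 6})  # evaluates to {'value': 4, 'level': 8, 'item': 3, 'count': 6}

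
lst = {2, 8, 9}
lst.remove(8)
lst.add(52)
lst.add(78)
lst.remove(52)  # {2, 9, 78}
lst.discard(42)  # {2, 9, 78}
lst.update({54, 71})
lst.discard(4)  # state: {2, 9, 54, 71, 78}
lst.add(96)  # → {2, 9, 54, 71, 78, 96}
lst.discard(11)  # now {2, 9, 54, 71, 78, 96}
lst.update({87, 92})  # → {2, 9, 54, 71, 78, 87, 92, 96}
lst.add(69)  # {2, 9, 54, 69, 71, 78, 87, 92, 96}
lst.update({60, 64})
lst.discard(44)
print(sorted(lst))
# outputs [2, 9, 54, 60, 64, 69, 71, 78, 87, 92, 96]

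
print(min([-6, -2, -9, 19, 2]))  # -9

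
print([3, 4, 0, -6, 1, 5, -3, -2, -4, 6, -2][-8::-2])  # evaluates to [-6, 4]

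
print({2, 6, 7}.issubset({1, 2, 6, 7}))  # True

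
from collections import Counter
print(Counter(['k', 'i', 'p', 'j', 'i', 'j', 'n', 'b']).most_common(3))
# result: [('i', 2), ('j', 2), ('k', 1)]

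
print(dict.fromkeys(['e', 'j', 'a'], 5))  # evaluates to {'e': 5, 'j': 5, 'a': 5}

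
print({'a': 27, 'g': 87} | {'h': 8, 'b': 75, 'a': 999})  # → {'a': 999, 'g': 87, 'h': 8, 'b': 75}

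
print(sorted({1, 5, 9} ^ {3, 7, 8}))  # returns [1, 3, 5, 7, 8, 9]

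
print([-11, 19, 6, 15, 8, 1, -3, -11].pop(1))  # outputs 19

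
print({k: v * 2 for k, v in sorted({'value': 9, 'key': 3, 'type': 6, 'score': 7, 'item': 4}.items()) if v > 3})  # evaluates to {'item': 8, 'score': 14, 'type': 12, 'value': 18}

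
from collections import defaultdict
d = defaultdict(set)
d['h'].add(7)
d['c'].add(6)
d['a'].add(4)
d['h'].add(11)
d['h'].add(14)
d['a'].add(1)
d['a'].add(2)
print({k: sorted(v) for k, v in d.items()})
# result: {'h': [7, 11, 14], 'c': [6], 'a': [1, 2, 4]}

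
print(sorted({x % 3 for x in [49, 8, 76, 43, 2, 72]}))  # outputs [0, 1, 2]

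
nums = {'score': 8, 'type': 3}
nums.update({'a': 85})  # {'score': 8, 'type': 3, 'a': 85}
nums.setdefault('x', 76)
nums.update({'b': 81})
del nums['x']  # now {'score': 8, 'type': 3, 'a': 85, 'b': 81}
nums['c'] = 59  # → {'score': 8, 'type': 3, 'a': 85, 'b': 81, 'c': 59}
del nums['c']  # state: {'score': 8, 'type': 3, 'a': 85, 'b': 81}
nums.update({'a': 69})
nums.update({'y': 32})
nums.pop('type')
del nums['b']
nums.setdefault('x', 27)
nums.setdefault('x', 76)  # 27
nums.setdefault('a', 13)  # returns 69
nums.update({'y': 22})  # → {'score': 8, 'a': 69, 'y': 22, 'x': 27}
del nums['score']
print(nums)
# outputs {'a': 69, 'y': 22, 'x': 27}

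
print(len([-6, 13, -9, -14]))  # 4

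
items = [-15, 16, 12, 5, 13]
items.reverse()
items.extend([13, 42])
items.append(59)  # [13, 5, 12, 16, -15, 13, 42, 59]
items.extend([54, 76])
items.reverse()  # [76, 54, 59, 42, 13, -15, 16, 12, 5, 13]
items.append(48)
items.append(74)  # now [76, 54, 59, 42, 13, -15, 16, 12, 5, 13, 48, 74]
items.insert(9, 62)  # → [76, 54, 59, 42, 13, -15, 16, 12, 5, 62, 13, 48, 74]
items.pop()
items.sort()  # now [-15, 5, 12, 13, 13, 16, 42, 48, 54, 59, 62, 76]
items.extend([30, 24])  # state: [-15, 5, 12, 13, 13, 16, 42, 48, 54, 59, 62, 76, 30, 24]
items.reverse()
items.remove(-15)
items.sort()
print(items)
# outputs [5, 12, 13, 13, 16, 24, 30, 42, 48, 54, 59, 62, 76]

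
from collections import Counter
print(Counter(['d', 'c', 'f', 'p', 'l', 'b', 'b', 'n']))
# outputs Counter({'b': 2, 'd': 1, 'c': 1, 'f': 1, 'p': 1, 'l': 1, 'n': 1})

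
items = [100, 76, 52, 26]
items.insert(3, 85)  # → [100, 76, 52, 85, 26]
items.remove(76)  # [100, 52, 85, 26]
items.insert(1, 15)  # [100, 15, 52, 85, 26]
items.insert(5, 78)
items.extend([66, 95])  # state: [100, 15, 52, 85, 26, 78, 66, 95]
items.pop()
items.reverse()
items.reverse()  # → [100, 15, 52, 85, 26, 78, 66]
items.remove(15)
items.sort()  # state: [26, 52, 66, 78, 85, 100]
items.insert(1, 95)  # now [26, 95, 52, 66, 78, 85, 100]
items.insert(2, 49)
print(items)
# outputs [26, 95, 49, 52, 66, 78, 85, 100]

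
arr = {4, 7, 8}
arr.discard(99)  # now {4, 7, 8}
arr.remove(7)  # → {4, 8}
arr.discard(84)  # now {4, 8}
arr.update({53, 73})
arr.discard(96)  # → {4, 8, 53, 73}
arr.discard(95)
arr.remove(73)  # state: {4, 8, 53}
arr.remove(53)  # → {4, 8}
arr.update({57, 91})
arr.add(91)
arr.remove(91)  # {4, 8, 57}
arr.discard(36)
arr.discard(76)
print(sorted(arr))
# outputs [4, 8, 57]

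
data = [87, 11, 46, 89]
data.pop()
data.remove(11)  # [87, 46]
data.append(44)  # [87, 46, 44]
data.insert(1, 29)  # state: [87, 29, 46, 44]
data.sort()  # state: [29, 44, 46, 87]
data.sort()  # [29, 44, 46, 87]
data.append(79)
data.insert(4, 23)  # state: [29, 44, 46, 87, 23, 79]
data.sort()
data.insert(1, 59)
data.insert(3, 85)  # [23, 59, 29, 85, 44, 46, 79, 87]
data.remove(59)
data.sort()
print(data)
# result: [23, 29, 44, 46, 79, 85, 87]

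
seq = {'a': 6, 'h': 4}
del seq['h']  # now {'a': 6}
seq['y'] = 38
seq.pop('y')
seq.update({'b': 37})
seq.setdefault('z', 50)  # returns 50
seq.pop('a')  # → 6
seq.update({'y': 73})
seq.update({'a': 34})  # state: {'b': 37, 'z': 50, 'y': 73, 'a': 34}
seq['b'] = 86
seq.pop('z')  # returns 50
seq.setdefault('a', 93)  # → 34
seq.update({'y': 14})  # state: {'b': 86, 'y': 14, 'a': 34}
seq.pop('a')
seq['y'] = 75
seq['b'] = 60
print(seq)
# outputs {'b': 60, 'y': 75}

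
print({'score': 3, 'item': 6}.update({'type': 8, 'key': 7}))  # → None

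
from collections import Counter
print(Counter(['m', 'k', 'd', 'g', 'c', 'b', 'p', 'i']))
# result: Counter({'m': 1, 'k': 1, 'd': 1, 'g': 1, 'c': 1, 'b': 1, 'p': 1, 'i': 1})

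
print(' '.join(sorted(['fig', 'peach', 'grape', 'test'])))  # fig grape peach test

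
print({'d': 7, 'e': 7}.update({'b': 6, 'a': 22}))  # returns None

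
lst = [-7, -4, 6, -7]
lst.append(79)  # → [-7, -4, 6, -7, 79]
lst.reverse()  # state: [79, -7, 6, -4, -7]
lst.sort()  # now [-7, -7, -4, 6, 79]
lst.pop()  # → 79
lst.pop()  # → 6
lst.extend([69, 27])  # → [-7, -7, -4, 69, 27]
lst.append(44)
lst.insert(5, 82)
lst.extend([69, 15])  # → [-7, -7, -4, 69, 27, 82, 44, 69, 15]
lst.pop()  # 15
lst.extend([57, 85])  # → [-7, -7, -4, 69, 27, 82, 44, 69, 57, 85]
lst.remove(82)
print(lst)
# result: [-7, -7, -4, 69, 27, 44, 69, 57, 85]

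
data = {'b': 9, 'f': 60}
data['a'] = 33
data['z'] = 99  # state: {'b': 9, 'f': 60, 'a': 33, 'z': 99}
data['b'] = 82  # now {'b': 82, 'f': 60, 'a': 33, 'z': 99}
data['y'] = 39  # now {'b': 82, 'f': 60, 'a': 33, 'z': 99, 'y': 39}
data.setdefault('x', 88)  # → 88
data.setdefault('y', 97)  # 39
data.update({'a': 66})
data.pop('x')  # 88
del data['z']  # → {'b': 82, 'f': 60, 'a': 66, 'y': 39}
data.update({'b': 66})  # {'b': 66, 'f': 60, 'a': 66, 'y': 39}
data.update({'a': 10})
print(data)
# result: {'b': 66, 'f': 60, 'a': 10, 'y': 39}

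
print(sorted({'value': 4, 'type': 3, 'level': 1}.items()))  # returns [('level', 1), ('type', 3), ('value', 4)]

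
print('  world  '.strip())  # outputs world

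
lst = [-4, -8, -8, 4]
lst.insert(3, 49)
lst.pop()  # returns 4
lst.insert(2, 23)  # [-4, -8, 23, -8, 49]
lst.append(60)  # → [-4, -8, 23, -8, 49, 60]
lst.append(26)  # [-4, -8, 23, -8, 49, 60, 26]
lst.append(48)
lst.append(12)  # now [-4, -8, 23, -8, 49, 60, 26, 48, 12]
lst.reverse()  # [12, 48, 26, 60, 49, -8, 23, -8, -4]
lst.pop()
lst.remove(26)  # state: [12, 48, 60, 49, -8, 23, -8]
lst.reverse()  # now [-8, 23, -8, 49, 60, 48, 12]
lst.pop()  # 12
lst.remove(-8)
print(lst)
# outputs [23, -8, 49, 60, 48]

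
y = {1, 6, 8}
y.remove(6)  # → {1, 8}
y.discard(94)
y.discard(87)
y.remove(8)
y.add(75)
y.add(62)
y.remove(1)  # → {62, 75}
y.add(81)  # {62, 75, 81}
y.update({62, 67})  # {62, 67, 75, 81}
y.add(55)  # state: {55, 62, 67, 75, 81}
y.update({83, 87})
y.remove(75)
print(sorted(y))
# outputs [55, 62, 67, 81, 83, 87]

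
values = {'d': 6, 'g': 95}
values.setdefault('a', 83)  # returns 83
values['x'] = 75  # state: {'d': 6, 'g': 95, 'a': 83, 'x': 75}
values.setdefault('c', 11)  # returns 11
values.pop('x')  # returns 75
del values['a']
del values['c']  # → {'d': 6, 'g': 95}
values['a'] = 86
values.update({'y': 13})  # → {'d': 6, 'g': 95, 'a': 86, 'y': 13}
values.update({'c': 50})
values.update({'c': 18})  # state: {'d': 6, 'g': 95, 'a': 86, 'y': 13, 'c': 18}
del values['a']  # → {'d': 6, 'g': 95, 'y': 13, 'c': 18}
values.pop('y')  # 13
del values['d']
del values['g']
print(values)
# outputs {'c': 18}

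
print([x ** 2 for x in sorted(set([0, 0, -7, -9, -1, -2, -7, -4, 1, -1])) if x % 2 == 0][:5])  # [16, 4, 0]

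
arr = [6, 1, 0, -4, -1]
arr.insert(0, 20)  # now [20, 6, 1, 0, -4, -1]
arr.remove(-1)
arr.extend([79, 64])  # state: [20, 6, 1, 0, -4, 79, 64]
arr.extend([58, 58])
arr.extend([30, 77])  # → [20, 6, 1, 0, -4, 79, 64, 58, 58, 30, 77]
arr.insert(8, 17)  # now [20, 6, 1, 0, -4, 79, 64, 58, 17, 58, 30, 77]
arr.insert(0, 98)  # [98, 20, 6, 1, 0, -4, 79, 64, 58, 17, 58, 30, 77]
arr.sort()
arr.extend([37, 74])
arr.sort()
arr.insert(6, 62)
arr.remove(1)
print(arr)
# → [-4, 0, 6, 17, 20, 62, 30, 37, 58, 58, 64, 74, 77, 79, 98]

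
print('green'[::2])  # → gen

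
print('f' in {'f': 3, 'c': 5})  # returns True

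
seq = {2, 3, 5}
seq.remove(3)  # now {2, 5}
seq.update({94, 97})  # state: {2, 5, 94, 97}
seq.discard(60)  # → {2, 5, 94, 97}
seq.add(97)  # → {2, 5, 94, 97}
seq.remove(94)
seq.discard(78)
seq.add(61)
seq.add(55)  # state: {2, 5, 55, 61, 97}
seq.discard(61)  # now {2, 5, 55, 97}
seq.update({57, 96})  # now {2, 5, 55, 57, 96, 97}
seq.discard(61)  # {2, 5, 55, 57, 96, 97}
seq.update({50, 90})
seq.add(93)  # {2, 5, 50, 55, 57, 90, 93, 96, 97}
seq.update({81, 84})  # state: {2, 5, 50, 55, 57, 81, 84, 90, 93, 96, 97}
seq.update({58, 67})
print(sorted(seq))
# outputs [2, 5, 50, 55, 57, 58, 67, 81, 84, 90, 93, 96, 97]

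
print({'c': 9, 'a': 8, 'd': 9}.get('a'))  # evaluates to 8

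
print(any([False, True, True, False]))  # True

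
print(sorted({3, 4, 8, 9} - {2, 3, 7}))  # [4, 8, 9]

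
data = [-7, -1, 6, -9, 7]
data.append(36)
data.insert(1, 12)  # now [-7, 12, -1, 6, -9, 7, 36]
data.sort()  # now [-9, -7, -1, 6, 7, 12, 36]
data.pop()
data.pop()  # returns 12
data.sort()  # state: [-9, -7, -1, 6, 7]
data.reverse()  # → [7, 6, -1, -7, -9]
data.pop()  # -9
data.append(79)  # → [7, 6, -1, -7, 79]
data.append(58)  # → [7, 6, -1, -7, 79, 58]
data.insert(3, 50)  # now [7, 6, -1, 50, -7, 79, 58]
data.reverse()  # [58, 79, -7, 50, -1, 6, 7]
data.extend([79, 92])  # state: [58, 79, -7, 50, -1, 6, 7, 79, 92]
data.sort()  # [-7, -1, 6, 7, 50, 58, 79, 79, 92]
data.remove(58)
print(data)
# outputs [-7, -1, 6, 7, 50, 79, 79, 92]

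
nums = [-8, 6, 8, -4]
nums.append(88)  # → [-8, 6, 8, -4, 88]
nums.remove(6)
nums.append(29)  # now [-8, 8, -4, 88, 29]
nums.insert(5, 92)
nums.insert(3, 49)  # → [-8, 8, -4, 49, 88, 29, 92]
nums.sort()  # [-8, -4, 8, 29, 49, 88, 92]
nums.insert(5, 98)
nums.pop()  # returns 92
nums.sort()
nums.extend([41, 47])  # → [-8, -4, 8, 29, 49, 88, 98, 41, 47]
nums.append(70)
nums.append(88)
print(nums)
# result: [-8, -4, 8, 29, 49, 88, 98, 41, 47, 70, 88]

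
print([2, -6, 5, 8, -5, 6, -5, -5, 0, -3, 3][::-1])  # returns [3, -3, 0, -5, -5, 6, -5, 8, 5, -6, 2]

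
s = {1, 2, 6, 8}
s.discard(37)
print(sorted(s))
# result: [1, 2, 6, 8]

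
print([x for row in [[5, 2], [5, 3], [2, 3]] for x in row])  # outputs [5, 2, 5, 3, 2, 3]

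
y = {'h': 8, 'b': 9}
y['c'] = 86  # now {'h': 8, 'b': 9, 'c': 86}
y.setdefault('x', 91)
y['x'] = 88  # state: {'h': 8, 'b': 9, 'c': 86, 'x': 88}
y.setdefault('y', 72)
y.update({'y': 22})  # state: {'h': 8, 'b': 9, 'c': 86, 'x': 88, 'y': 22}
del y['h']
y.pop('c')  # 86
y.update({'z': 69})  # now {'b': 9, 'x': 88, 'y': 22, 'z': 69}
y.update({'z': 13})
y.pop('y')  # 22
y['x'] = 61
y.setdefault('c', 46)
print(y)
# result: {'b': 9, 'x': 61, 'z': 13, 'c': 46}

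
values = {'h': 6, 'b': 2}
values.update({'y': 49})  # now {'h': 6, 'b': 2, 'y': 49}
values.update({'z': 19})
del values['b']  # {'h': 6, 'y': 49, 'z': 19}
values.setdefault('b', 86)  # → 86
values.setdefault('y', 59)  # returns 49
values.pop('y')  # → 49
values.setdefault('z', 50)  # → 19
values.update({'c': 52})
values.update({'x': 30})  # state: {'h': 6, 'z': 19, 'b': 86, 'c': 52, 'x': 30}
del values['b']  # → {'h': 6, 'z': 19, 'c': 52, 'x': 30}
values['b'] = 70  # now {'h': 6, 'z': 19, 'c': 52, 'x': 30, 'b': 70}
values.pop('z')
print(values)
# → {'h': 6, 'c': 52, 'x': 30, 'b': 70}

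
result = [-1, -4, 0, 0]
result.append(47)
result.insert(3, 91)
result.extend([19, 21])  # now [-1, -4, 0, 91, 0, 47, 19, 21]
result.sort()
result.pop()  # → 91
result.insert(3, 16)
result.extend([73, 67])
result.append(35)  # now [-4, -1, 0, 16, 0, 19, 21, 47, 73, 67, 35]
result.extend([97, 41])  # [-4, -1, 0, 16, 0, 19, 21, 47, 73, 67, 35, 97, 41]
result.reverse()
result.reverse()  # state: [-4, -1, 0, 16, 0, 19, 21, 47, 73, 67, 35, 97, 41]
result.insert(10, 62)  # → [-4, -1, 0, 16, 0, 19, 21, 47, 73, 67, 62, 35, 97, 41]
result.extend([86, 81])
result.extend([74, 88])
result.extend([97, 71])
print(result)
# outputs [-4, -1, 0, 16, 0, 19, 21, 47, 73, 67, 62, 35, 97, 41, 86, 81, 74, 88, 97, 71]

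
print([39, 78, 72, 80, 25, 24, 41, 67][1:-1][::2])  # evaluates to [78, 80, 24]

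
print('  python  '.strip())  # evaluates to python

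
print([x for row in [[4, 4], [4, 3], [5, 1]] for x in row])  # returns [4, 4, 4, 3, 5, 1]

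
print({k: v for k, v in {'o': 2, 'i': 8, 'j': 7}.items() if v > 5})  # {'i': 8, 'j': 7}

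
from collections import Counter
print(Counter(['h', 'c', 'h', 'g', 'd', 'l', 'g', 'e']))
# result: Counter({'h': 2, 'g': 2, 'c': 1, 'd': 1, 'l': 1, 'e': 1})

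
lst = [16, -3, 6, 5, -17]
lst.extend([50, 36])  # [16, -3, 6, 5, -17, 50, 36]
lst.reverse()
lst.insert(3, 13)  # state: [36, 50, -17, 13, 5, 6, -3, 16]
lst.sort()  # [-17, -3, 5, 6, 13, 16, 36, 50]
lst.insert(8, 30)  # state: [-17, -3, 5, 6, 13, 16, 36, 50, 30]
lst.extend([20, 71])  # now [-17, -3, 5, 6, 13, 16, 36, 50, 30, 20, 71]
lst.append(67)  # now [-17, -3, 5, 6, 13, 16, 36, 50, 30, 20, 71, 67]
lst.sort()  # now [-17, -3, 5, 6, 13, 16, 20, 30, 36, 50, 67, 71]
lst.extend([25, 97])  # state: [-17, -3, 5, 6, 13, 16, 20, 30, 36, 50, 67, 71, 25, 97]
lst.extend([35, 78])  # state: [-17, -3, 5, 6, 13, 16, 20, 30, 36, 50, 67, 71, 25, 97, 35, 78]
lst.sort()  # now [-17, -3, 5, 6, 13, 16, 20, 25, 30, 35, 36, 50, 67, 71, 78, 97]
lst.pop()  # 97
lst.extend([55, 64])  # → [-17, -3, 5, 6, 13, 16, 20, 25, 30, 35, 36, 50, 67, 71, 78, 55, 64]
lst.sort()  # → [-17, -3, 5, 6, 13, 16, 20, 25, 30, 35, 36, 50, 55, 64, 67, 71, 78]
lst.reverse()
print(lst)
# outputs [78, 71, 67, 64, 55, 50, 36, 35, 30, 25, 20, 16, 13, 6, 5, -3, -17]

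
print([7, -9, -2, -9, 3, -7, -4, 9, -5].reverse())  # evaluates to None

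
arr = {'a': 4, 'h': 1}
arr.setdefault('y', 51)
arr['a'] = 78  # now {'a': 78, 'h': 1, 'y': 51}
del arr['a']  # {'h': 1, 'y': 51}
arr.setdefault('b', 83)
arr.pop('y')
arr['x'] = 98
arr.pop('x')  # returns 98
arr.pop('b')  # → 83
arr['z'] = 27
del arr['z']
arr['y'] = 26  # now {'h': 1, 'y': 26}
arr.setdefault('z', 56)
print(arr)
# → {'h': 1, 'y': 26, 'z': 56}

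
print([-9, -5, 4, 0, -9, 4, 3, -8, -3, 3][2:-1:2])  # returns [4, -9, 3, -3]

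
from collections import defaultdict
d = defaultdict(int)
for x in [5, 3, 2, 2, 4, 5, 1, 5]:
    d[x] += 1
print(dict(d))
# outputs {5: 3, 3: 1, 2: 2, 4: 1, 1: 1}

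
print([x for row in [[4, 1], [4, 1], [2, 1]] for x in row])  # [4, 1, 4, 1, 2, 1]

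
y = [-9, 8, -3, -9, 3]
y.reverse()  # [3, -9, -3, 8, -9]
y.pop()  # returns -9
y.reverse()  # [8, -3, -9, 3]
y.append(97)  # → [8, -3, -9, 3, 97]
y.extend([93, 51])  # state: [8, -3, -9, 3, 97, 93, 51]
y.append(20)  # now [8, -3, -9, 3, 97, 93, 51, 20]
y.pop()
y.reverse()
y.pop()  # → 8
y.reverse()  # [-3, -9, 3, 97, 93, 51]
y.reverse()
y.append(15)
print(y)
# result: [51, 93, 97, 3, -9, -3, 15]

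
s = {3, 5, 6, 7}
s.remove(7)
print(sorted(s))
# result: [3, 5, 6]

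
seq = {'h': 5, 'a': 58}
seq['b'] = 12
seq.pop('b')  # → 12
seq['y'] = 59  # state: {'h': 5, 'a': 58, 'y': 59}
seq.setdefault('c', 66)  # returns 66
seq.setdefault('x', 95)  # 95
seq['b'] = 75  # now {'h': 5, 'a': 58, 'y': 59, 'c': 66, 'x': 95, 'b': 75}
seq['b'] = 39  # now {'h': 5, 'a': 58, 'y': 59, 'c': 66, 'x': 95, 'b': 39}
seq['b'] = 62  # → {'h': 5, 'a': 58, 'y': 59, 'c': 66, 'x': 95, 'b': 62}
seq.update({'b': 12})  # {'h': 5, 'a': 58, 'y': 59, 'c': 66, 'x': 95, 'b': 12}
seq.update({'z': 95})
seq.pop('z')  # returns 95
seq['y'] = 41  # {'h': 5, 'a': 58, 'y': 41, 'c': 66, 'x': 95, 'b': 12}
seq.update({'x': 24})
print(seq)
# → {'h': 5, 'a': 58, 'y': 41, 'c': 66, 'x': 24, 'b': 12}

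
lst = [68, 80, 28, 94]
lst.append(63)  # [68, 80, 28, 94, 63]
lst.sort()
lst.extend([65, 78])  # [28, 63, 68, 80, 94, 65, 78]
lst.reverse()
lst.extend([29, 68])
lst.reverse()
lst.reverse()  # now [78, 65, 94, 80, 68, 63, 28, 29, 68]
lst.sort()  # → [28, 29, 63, 65, 68, 68, 78, 80, 94]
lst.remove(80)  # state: [28, 29, 63, 65, 68, 68, 78, 94]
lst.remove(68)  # [28, 29, 63, 65, 68, 78, 94]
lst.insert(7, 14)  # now [28, 29, 63, 65, 68, 78, 94, 14]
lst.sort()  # [14, 28, 29, 63, 65, 68, 78, 94]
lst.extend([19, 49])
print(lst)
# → [14, 28, 29, 63, 65, 68, 78, 94, 19, 49]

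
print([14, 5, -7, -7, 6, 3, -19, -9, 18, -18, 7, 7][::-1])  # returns [7, 7, -18, 18, -9, -19, 3, 6, -7, -7, 5, 14]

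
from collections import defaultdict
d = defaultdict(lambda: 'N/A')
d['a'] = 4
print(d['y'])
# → N/A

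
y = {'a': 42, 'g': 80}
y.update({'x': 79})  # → {'a': 42, 'g': 80, 'x': 79}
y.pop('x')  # 79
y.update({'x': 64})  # {'a': 42, 'g': 80, 'x': 64}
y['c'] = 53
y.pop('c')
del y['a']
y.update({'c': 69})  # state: {'g': 80, 'x': 64, 'c': 69}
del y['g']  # {'x': 64, 'c': 69}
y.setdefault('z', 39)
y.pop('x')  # 64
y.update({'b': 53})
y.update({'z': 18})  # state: {'c': 69, 'z': 18, 'b': 53}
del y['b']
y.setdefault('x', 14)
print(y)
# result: {'c': 69, 'z': 18, 'x': 14}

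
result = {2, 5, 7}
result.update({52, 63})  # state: {2, 5, 7, 52, 63}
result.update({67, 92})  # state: {2, 5, 7, 52, 63, 67, 92}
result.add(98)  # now {2, 5, 7, 52, 63, 67, 92, 98}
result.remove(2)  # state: {5, 7, 52, 63, 67, 92, 98}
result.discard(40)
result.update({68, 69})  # {5, 7, 52, 63, 67, 68, 69, 92, 98}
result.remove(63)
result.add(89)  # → {5, 7, 52, 67, 68, 69, 89, 92, 98}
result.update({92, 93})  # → {5, 7, 52, 67, 68, 69, 89, 92, 93, 98}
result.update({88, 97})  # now {5, 7, 52, 67, 68, 69, 88, 89, 92, 93, 97, 98}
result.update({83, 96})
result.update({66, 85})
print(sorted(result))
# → [5, 7, 52, 66, 67, 68, 69, 83, 85, 88, 89, 92, 93, 96, 97, 98]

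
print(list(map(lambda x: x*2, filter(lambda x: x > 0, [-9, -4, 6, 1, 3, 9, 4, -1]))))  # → [12, 2, 6, 18, 8]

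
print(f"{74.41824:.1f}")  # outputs 74.4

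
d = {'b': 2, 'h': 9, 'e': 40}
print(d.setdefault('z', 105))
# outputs 105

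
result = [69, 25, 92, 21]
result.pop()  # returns 21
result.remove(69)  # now [25, 92]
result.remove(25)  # [92]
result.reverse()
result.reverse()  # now [92]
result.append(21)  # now [92, 21]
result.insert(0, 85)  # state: [85, 92, 21]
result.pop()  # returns 21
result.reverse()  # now [92, 85]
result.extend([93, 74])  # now [92, 85, 93, 74]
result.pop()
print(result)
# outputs [92, 85, 93]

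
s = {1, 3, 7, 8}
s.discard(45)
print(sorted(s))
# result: [1, 3, 7, 8]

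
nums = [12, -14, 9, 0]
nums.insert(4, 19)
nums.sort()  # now [-14, 0, 9, 12, 19]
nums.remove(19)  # [-14, 0, 9, 12]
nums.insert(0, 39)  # [39, -14, 0, 9, 12]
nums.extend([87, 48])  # [39, -14, 0, 9, 12, 87, 48]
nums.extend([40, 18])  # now [39, -14, 0, 9, 12, 87, 48, 40, 18]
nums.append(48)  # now [39, -14, 0, 9, 12, 87, 48, 40, 18, 48]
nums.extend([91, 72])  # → [39, -14, 0, 9, 12, 87, 48, 40, 18, 48, 91, 72]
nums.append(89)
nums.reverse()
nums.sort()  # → [-14, 0, 9, 12, 18, 39, 40, 48, 48, 72, 87, 89, 91]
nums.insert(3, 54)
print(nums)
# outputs [-14, 0, 9, 54, 12, 18, 39, 40, 48, 48, 72, 87, 89, 91]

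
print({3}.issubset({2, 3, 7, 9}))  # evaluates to True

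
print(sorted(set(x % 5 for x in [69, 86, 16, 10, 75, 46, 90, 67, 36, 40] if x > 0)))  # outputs [0, 1, 2, 4]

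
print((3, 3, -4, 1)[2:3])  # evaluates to (-4,)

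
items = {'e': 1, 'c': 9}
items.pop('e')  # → 1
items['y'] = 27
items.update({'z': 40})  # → {'c': 9, 'y': 27, 'z': 40}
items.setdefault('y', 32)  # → 27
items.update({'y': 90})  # {'c': 9, 'y': 90, 'z': 40}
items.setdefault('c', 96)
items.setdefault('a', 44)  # 44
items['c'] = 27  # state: {'c': 27, 'y': 90, 'z': 40, 'a': 44}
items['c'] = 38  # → {'c': 38, 'y': 90, 'z': 40, 'a': 44}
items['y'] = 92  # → {'c': 38, 'y': 92, 'z': 40, 'a': 44}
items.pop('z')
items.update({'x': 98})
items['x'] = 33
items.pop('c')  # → 38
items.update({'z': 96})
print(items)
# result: {'y': 92, 'a': 44, 'x': 33, 'z': 96}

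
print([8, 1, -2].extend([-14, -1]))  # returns None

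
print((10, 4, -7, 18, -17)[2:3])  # (-7,)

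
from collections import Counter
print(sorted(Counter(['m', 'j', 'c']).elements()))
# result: ['c', 'j', 'm']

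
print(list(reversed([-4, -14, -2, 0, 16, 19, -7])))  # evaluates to [-7, 19, 16, 0, -2, -14, -4]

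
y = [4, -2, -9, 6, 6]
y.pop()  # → 6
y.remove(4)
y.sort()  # [-9, -2, 6]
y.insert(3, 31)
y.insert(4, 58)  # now [-9, -2, 6, 31, 58]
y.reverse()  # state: [58, 31, 6, -2, -9]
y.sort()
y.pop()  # 58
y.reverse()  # [31, 6, -2, -9]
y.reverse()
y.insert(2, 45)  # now [-9, -2, 45, 6, 31]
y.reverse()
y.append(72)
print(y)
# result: [31, 6, 45, -2, -9, 72]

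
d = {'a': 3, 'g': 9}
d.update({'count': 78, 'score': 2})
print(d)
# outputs {'a': 3, 'g': 9, 'count': 78, 'score': 2}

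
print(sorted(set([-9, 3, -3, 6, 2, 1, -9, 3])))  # [-9, -3, 1, 2, 3, 6]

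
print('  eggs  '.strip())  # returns eggs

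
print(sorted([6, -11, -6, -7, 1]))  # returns [-11, -7, -6, 1, 6]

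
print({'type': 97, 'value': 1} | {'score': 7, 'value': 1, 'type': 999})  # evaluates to {'type': 999, 'value': 1, 'score': 7}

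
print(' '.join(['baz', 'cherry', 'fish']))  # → baz cherry fish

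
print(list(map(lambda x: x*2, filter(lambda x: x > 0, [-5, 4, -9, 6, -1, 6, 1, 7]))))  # [8, 12, 12, 2, 14]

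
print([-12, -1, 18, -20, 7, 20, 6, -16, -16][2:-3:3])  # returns [18, 20]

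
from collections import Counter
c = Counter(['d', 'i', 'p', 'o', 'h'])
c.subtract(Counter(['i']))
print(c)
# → Counter({'d': 1, 'p': 1, 'o': 1, 'h': 1, 'i': 0})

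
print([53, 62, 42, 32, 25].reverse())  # None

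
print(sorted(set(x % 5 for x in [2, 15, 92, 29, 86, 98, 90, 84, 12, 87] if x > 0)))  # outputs [0, 1, 2, 3, 4]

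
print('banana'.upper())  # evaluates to BANANA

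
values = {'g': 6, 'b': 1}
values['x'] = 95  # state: {'g': 6, 'b': 1, 'x': 95}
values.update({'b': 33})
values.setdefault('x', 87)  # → 95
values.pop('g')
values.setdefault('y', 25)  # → 25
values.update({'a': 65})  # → {'b': 33, 'x': 95, 'y': 25, 'a': 65}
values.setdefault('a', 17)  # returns 65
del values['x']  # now {'b': 33, 'y': 25, 'a': 65}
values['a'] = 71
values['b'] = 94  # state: {'b': 94, 'y': 25, 'a': 71}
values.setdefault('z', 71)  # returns 71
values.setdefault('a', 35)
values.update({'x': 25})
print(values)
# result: {'b': 94, 'y': 25, 'a': 71, 'z': 71, 'x': 25}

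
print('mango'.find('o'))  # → 4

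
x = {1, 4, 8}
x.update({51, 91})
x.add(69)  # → {1, 4, 8, 51, 69, 91}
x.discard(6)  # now {1, 4, 8, 51, 69, 91}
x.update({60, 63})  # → {1, 4, 8, 51, 60, 63, 69, 91}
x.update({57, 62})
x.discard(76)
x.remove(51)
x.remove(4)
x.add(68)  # {1, 8, 57, 60, 62, 63, 68, 69, 91}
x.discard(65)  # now {1, 8, 57, 60, 62, 63, 68, 69, 91}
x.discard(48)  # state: {1, 8, 57, 60, 62, 63, 68, 69, 91}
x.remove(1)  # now {8, 57, 60, 62, 63, 68, 69, 91}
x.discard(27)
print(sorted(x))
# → [8, 57, 60, 62, 63, 68, 69, 91]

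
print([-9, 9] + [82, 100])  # [-9, 9, 82, 100]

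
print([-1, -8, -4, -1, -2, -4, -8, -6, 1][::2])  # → [-1, -4, -2, -8, 1]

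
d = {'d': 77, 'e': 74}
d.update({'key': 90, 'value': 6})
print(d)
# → {'d': 77, 'e': 74, 'key': 90, 'value': 6}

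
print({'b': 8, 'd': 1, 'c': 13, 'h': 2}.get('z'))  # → None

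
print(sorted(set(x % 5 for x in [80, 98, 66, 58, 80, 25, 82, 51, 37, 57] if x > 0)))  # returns [0, 1, 2, 3]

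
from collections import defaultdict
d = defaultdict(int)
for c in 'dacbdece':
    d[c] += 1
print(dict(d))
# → {'d': 2, 'a': 1, 'c': 2, 'b': 1, 'e': 2}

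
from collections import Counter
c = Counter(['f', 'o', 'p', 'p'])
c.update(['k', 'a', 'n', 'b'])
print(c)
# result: Counter({'p': 2, 'f': 1, 'o': 1, 'k': 1, 'a': 1, 'n': 1, 'b': 1})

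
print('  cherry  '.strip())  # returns cherry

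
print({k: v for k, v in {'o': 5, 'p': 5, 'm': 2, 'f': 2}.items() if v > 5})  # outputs {}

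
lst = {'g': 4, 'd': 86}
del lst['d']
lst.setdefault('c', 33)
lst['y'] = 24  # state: {'g': 4, 'c': 33, 'y': 24}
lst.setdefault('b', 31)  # 31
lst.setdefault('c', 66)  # 33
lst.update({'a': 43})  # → {'g': 4, 'c': 33, 'y': 24, 'b': 31, 'a': 43}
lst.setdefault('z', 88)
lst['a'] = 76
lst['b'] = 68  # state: {'g': 4, 'c': 33, 'y': 24, 'b': 68, 'a': 76, 'z': 88}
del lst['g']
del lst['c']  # {'y': 24, 'b': 68, 'a': 76, 'z': 88}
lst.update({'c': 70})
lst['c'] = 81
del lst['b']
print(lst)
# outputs {'y': 24, 'a': 76, 'z': 88, 'c': 81}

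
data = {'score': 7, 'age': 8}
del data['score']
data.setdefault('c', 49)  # 49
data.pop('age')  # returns 8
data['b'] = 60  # {'c': 49, 'b': 60}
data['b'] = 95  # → {'c': 49, 'b': 95}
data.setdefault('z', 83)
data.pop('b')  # 95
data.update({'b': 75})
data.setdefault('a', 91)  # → 91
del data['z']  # {'c': 49, 'b': 75, 'a': 91}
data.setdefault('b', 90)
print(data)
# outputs {'c': 49, 'b': 75, 'a': 91}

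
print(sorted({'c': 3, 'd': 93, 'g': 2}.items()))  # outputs [('c', 3), ('d', 93), ('g', 2)]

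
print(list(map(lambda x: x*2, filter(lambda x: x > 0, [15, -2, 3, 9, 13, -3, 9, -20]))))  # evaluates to [30, 6, 18, 26, 18]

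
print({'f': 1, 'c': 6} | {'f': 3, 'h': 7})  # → {'f': 3, 'c': 6, 'h': 7}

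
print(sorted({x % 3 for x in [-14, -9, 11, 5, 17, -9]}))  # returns [0, 1, 2]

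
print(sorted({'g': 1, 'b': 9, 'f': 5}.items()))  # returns [('b', 9), ('f', 5), ('g', 1)]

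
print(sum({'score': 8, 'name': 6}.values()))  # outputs 14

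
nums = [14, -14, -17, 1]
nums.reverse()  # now [1, -17, -14, 14]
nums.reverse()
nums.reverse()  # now [1, -17, -14, 14]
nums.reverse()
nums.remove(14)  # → [-14, -17, 1]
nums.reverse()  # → [1, -17, -14]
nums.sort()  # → [-17, -14, 1]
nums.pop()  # 1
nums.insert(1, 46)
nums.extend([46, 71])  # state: [-17, 46, -14, 46, 71]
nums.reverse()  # [71, 46, -14, 46, -17]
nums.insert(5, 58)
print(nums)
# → [71, 46, -14, 46, -17, 58]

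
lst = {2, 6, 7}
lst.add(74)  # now {2, 6, 7, 74}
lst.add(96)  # {2, 6, 7, 74, 96}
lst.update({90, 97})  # {2, 6, 7, 74, 90, 96, 97}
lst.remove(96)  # {2, 6, 7, 74, 90, 97}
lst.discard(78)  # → {2, 6, 7, 74, 90, 97}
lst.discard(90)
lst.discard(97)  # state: {2, 6, 7, 74}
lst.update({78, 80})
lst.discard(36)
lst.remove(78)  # {2, 6, 7, 74, 80}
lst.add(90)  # {2, 6, 7, 74, 80, 90}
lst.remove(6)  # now {2, 7, 74, 80, 90}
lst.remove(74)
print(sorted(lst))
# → [2, 7, 80, 90]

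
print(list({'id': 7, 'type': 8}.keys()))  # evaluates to ['id', 'type']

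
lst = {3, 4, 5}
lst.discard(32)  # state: {3, 4, 5}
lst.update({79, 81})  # {3, 4, 5, 79, 81}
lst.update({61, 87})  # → {3, 4, 5, 61, 79, 81, 87}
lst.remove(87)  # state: {3, 4, 5, 61, 79, 81}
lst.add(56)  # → {3, 4, 5, 56, 61, 79, 81}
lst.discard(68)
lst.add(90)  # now {3, 4, 5, 56, 61, 79, 81, 90}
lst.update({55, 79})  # {3, 4, 5, 55, 56, 61, 79, 81, 90}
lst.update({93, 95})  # {3, 4, 5, 55, 56, 61, 79, 81, 90, 93, 95}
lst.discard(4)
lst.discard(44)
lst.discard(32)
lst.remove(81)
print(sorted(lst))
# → [3, 5, 55, 56, 61, 79, 90, 93, 95]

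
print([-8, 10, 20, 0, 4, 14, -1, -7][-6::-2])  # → [20, -8]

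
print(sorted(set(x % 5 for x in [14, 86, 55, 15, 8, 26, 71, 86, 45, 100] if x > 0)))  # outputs [0, 1, 3, 4]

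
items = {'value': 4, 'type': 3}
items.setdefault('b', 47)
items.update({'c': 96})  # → {'value': 4, 'type': 3, 'b': 47, 'c': 96}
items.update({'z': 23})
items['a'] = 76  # {'value': 4, 'type': 3, 'b': 47, 'c': 96, 'z': 23, 'a': 76}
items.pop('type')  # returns 3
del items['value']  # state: {'b': 47, 'c': 96, 'z': 23, 'a': 76}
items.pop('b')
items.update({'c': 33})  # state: {'c': 33, 'z': 23, 'a': 76}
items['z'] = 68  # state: {'c': 33, 'z': 68, 'a': 76}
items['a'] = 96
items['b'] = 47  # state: {'c': 33, 'z': 68, 'a': 96, 'b': 47}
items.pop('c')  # 33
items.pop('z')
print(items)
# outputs {'a': 96, 'b': 47}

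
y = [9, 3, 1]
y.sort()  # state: [1, 3, 9]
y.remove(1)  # [3, 9]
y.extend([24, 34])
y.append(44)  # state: [3, 9, 24, 34, 44]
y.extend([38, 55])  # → [3, 9, 24, 34, 44, 38, 55]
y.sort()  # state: [3, 9, 24, 34, 38, 44, 55]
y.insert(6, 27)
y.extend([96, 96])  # [3, 9, 24, 34, 38, 44, 27, 55, 96, 96]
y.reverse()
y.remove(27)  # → [96, 96, 55, 44, 38, 34, 24, 9, 3]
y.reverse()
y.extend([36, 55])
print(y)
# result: [3, 9, 24, 34, 38, 44, 55, 96, 96, 36, 55]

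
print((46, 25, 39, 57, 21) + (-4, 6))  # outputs (46, 25, 39, 57, 21, -4, 6)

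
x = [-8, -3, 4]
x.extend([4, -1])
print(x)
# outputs [-8, -3, 4, 4, -1]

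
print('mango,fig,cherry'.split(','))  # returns ['mango', 'fig', 'cherry']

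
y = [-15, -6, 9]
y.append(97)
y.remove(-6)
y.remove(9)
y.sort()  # [-15, 97]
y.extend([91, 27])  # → [-15, 97, 91, 27]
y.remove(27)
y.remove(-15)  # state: [97, 91]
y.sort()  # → [91, 97]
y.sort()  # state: [91, 97]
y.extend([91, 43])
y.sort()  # [43, 91, 91, 97]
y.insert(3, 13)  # [43, 91, 91, 13, 97]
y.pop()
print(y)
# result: [43, 91, 91, 13]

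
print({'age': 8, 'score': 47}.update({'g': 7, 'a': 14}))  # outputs None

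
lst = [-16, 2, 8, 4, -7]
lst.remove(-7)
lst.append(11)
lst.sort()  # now [-16, 2, 4, 8, 11]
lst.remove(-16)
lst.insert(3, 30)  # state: [2, 4, 8, 30, 11]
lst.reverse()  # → [11, 30, 8, 4, 2]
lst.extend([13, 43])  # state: [11, 30, 8, 4, 2, 13, 43]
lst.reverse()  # [43, 13, 2, 4, 8, 30, 11]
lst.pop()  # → 11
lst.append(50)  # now [43, 13, 2, 4, 8, 30, 50]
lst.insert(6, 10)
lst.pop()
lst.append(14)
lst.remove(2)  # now [43, 13, 4, 8, 30, 10, 14]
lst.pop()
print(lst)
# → [43, 13, 4, 8, 30, 10]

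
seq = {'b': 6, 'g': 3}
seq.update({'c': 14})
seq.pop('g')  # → 3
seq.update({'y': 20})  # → {'b': 6, 'c': 14, 'y': 20}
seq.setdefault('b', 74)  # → 6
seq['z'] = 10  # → {'b': 6, 'c': 14, 'y': 20, 'z': 10}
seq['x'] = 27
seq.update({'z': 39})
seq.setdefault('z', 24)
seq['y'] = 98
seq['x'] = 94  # {'b': 6, 'c': 14, 'y': 98, 'z': 39, 'x': 94}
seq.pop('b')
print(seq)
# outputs {'c': 14, 'y': 98, 'z': 39, 'x': 94}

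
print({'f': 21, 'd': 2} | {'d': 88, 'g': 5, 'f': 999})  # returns {'f': 999, 'd': 88, 'g': 5}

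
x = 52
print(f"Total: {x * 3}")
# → Total: 156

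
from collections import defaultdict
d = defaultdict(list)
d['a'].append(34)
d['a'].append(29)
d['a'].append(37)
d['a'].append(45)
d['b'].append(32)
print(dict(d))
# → {'a': [34, 29, 37, 45], 'b': [32]}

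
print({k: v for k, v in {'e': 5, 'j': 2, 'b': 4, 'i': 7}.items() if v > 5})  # {'i': 7}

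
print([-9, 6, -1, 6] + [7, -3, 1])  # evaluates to [-9, 6, -1, 6, 7, -3, 1]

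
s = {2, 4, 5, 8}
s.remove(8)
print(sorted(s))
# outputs [2, 4, 5]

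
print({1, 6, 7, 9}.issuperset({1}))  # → True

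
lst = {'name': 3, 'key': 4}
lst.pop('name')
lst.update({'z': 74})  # {'key': 4, 'z': 74}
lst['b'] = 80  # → {'key': 4, 'z': 74, 'b': 80}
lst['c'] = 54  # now {'key': 4, 'z': 74, 'b': 80, 'c': 54}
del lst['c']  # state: {'key': 4, 'z': 74, 'b': 80}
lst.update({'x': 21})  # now {'key': 4, 'z': 74, 'b': 80, 'x': 21}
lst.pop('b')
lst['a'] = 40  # {'key': 4, 'z': 74, 'x': 21, 'a': 40}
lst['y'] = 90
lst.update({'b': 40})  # {'key': 4, 'z': 74, 'x': 21, 'a': 40, 'y': 90, 'b': 40}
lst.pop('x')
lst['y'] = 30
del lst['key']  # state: {'z': 74, 'a': 40, 'y': 30, 'b': 40}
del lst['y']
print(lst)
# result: {'z': 74, 'a': 40, 'b': 40}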